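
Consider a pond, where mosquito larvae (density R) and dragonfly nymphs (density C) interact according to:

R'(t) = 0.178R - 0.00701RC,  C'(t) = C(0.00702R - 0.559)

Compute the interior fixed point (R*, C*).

Set dC/dt = 0 with C > 0: 0.00702R - 0.559 = 0, so R* = 0.559/0.00702 = 79.6.
Set dR/dt = 0 with R > 0: 0.178 - 0.00701C = 0, so C* = 0.178/0.00701 = 25.4.

R* ≈ 79.6, C* ≈ 25.4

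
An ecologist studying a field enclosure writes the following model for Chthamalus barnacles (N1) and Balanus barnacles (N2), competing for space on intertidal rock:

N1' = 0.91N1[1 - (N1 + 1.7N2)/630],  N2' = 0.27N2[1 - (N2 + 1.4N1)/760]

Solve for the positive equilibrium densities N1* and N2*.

Setting both brackets to zero gives the nullclines N1 + 1.7N2 = 630 and 1.4N1 + N2 = 760.
Substituting N2 = 760 - 1.4N1 into the first: N1(1 - 1.7·1.4) = 630 - 1.7·760.
So N1* = -662/-1.38 = 480, and then N2* = 760 - 1.4·480 = 88.4.

N1* ≈ 480, N2* ≈ 88.4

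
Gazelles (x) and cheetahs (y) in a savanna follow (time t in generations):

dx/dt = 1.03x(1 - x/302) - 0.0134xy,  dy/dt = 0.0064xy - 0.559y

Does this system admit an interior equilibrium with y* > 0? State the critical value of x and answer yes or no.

Threshold x = 87.3; K > 87.3, so yes, the predator persists.

The predator equation gives dy/dt > 0 only when x > 0.559/0.0064 = 87.3.
Without the predator, x → K = 302. Since 302 > 87.3, the predator can invade and persist.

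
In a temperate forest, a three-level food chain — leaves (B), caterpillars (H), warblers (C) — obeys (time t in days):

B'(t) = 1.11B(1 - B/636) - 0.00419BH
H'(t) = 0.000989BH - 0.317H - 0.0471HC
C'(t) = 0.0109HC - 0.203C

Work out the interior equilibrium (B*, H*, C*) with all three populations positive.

From dC/dt = 0: 0.0109H* = 0.203, so H* = 18.6.
From dB/dt = 0: 1.11(1 - B*/636) = 0.00419·18.6, giving B* = 636·(1 - 0.0703) = 591.
From dH/dt = 0: 0.000989·591 - 0.317 = 0.0471C*, so C* = 0.268/0.0471 = 5.69.

B* ≈ 591, H* ≈ 18.6, C* ≈ 5.69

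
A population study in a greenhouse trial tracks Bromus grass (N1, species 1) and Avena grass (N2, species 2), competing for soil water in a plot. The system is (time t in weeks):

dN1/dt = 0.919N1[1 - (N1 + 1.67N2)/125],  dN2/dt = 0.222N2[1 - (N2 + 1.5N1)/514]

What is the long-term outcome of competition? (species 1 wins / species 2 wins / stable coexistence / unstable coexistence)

species 2 excludes species 1

Compare the nullcline intercepts: K1/α12 = 125/1.67 = 74.9 < K2 = 514; K2/α21 = 514/1.5 = 343 > K1 = 125.
Since the inequalities point opposite ways, species 2 can invade but species 1 cannot.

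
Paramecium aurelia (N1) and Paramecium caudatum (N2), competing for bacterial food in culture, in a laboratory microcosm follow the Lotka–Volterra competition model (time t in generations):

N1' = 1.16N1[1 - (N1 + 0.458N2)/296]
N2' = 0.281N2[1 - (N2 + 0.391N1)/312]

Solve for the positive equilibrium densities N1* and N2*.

N1* ≈ 187, N2* ≈ 239

Setting both brackets to zero gives the nullclines N1 + 0.458N2 = 296 and 0.391N1 + N2 = 312.
Substituting N2 = 312 - 0.391N1 into the first: N1(1 - 0.458·0.391) = 296 - 0.458·312.
So N1* = 153/0.821 = 187, and then N2* = 312 - 0.391·187 = 239.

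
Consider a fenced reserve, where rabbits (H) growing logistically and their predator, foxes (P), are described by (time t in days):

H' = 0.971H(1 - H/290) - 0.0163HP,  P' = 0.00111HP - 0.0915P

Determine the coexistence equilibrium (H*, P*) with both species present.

H* ≈ 82.4, P* ≈ 42.6

From dP/dt = 0 with P > 0: 0.00111H* = 0.0915, so H* = 82.4.
Substitute into dH/dt = 0: 0.971(1 - 82.4/290) = 0.0163P*.
The bracket is 0.716, giving P* = 0.695/0.0163 = 42.6.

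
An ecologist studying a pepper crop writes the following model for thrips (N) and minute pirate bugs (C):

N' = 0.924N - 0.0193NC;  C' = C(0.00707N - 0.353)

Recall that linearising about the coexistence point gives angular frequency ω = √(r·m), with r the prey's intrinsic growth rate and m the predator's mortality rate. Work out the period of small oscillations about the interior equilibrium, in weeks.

T ≈ 11 weeks

Here r = 0.924 and m = 0.353, so r·m = 0.326.
ω = √0.326 = 0.571 per week, hence T = 2π/ω ≈ 11 weeks.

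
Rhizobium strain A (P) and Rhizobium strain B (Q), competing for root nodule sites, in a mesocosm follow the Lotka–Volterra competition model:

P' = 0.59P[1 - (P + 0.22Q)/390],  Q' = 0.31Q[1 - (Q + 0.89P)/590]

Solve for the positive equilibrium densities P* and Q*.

P* ≈ 324, Q* ≈ 302

Setting both brackets to zero gives the nullclines P + 0.22Q = 390 and 0.89P + Q = 590.
Substituting Q = 590 - 0.89P into the first: P(1 - 0.22·0.89) = 390 - 0.22·590.
So P* = 260/0.804 = 324, and then Q* = 590 - 0.89·324 = 302.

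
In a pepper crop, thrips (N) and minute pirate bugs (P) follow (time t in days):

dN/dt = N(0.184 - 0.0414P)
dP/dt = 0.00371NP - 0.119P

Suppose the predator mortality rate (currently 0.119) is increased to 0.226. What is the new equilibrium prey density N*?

N* ≈ 60.9

At the interior fixed point, setting dP/dt = 0 with P > 0 fixes N* = (predator death rate)/(NP coefficient) — independent of the other coefficients.
With the change, N* = 0.226/0.00371 = 60.9; it rises from 32.1.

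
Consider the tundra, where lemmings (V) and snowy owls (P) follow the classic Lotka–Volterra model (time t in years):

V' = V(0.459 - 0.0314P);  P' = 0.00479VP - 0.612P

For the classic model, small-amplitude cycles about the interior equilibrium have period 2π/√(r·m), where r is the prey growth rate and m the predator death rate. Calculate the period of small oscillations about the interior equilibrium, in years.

T ≈ 11.9 years

Here r = 0.459 and m = 0.612, so r·m = 0.281.
ω = √0.281 = 0.53 per year, hence T = 2π/ω ≈ 11.9 years.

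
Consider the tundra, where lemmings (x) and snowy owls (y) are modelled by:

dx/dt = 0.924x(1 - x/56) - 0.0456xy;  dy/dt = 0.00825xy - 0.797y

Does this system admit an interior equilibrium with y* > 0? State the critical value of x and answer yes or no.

The predator equation gives dy/dt > 0 only when x > 0.797/0.00825 = 96.6.
Without the predator, x → K = 56. Since 56 < 96.6, the predator cannot invade.

Threshold x = 96.6; K < 96.6, so no, the predator goes extinct.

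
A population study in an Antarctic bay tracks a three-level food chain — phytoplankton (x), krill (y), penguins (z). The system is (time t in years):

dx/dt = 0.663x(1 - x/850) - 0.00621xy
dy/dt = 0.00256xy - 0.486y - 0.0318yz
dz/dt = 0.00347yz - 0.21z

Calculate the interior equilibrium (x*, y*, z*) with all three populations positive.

From dz/dt = 0: 0.00347y* = 0.21, so y* = 60.5.
From dx/dt = 0: 0.663(1 - x*/850) = 0.00621·60.5, giving x* = 850·(1 - 0.567) = 368.
From dy/dt = 0: 0.00256·368 - 0.486 = 0.0318z*, so z* = 0.457/0.0318 = 14.4.

x* ≈ 368, y* ≈ 60.5, z* ≈ 14.4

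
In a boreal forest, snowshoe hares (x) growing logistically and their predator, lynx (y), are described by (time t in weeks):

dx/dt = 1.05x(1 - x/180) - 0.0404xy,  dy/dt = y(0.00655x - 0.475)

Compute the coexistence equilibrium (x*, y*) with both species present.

x* ≈ 72.5, y* ≈ 15.5

From dy/dt = 0 with y > 0: 0.00655x* = 0.475, so x* = 72.5.
Substitute into dx/dt = 0: 1.05(1 - 72.5/180) = 0.0404y*.
The bracket is 0.597, giving y* = 0.627/0.0404 = 15.5.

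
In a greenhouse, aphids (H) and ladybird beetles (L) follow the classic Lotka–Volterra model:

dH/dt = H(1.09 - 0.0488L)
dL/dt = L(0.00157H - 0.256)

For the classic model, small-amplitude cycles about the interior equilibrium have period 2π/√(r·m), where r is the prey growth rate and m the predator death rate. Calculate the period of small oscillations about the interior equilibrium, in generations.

T ≈ 11.9 generations

Here r = 1.09 and m = 0.256, so r·m = 0.279.
ω = √0.279 = 0.528 per generation, hence T = 2π/ω ≈ 11.9 generations.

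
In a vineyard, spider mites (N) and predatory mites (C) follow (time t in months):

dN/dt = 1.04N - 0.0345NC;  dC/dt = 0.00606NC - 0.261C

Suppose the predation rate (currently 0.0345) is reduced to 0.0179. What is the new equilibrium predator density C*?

C* ≈ 58.1

At the interior fixed point, setting dN/dt = 0 with N > 0 fixes C* = (prey growth rate)/(NC coefficient) — independent of the other coefficients.
With the change, C* = 1.04/0.0179 = 58.1; it rises from 30.1.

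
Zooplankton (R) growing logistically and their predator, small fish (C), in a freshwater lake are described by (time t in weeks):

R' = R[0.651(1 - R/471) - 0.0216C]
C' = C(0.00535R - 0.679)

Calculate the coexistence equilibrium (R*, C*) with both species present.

From dC/dt = 0 with C > 0: 0.00535R* = 0.679, so R* = 127.
Substitute into dR/dt = 0: 0.651(1 - 127/471) = 0.0216C*.
The bracket is 0.731, giving C* = 0.476/0.0216 = 22.

R* ≈ 127, C* ≈ 22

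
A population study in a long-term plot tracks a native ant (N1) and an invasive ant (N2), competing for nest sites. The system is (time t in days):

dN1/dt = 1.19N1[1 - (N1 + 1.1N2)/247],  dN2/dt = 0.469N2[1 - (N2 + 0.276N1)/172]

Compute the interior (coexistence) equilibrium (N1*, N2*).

N1* ≈ 83, N2* ≈ 149

Setting both brackets to zero gives the nullclines N1 + 1.1N2 = 247 and 0.276N1 + N2 = 172.
Substituting N2 = 172 - 0.276N1 into the first: N1(1 - 1.1·0.276) = 247 - 1.1·172.
So N1* = 57.8/0.696 = 83, and then N2* = 172 - 0.276·83 = 149.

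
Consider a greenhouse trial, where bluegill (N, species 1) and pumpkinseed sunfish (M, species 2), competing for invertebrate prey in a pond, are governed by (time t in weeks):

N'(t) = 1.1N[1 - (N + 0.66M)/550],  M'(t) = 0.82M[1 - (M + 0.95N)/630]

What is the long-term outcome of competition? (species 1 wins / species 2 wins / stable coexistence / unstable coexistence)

stable coexistence

Compare the nullcline intercepts: K1/α12 = 550/0.66 = 833 > K2 = 630; K2/α21 = 630/0.95 = 663 > K1 = 550.
Since both inequalities hold, each species can invade when rare, so the interior equilibrium is stable.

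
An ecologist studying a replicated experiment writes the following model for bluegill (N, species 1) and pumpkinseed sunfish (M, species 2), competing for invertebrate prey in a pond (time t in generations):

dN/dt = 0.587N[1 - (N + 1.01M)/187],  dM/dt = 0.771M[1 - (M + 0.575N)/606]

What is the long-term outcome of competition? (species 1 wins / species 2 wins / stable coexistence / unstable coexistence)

Compare the nullcline intercepts: K1/α12 = 187/1.01 = 185 < K2 = 606; K2/α21 = 606/0.575 = 1050 > K1 = 187.
Since the inequalities point opposite ways, species 2 can invade but species 1 cannot.

species 2 excludes species 1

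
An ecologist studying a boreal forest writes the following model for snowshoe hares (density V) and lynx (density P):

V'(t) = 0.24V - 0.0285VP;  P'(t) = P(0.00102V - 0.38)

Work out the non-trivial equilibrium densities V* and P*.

Set dP/dt = 0 with P > 0: 0.00102V - 0.38 = 0, so V* = 0.38/0.00102 = 373.
Set dV/dt = 0 with V > 0: 0.24 - 0.0285P = 0, so P* = 0.24/0.0285 = 8.42.

V* ≈ 373, P* ≈ 8.42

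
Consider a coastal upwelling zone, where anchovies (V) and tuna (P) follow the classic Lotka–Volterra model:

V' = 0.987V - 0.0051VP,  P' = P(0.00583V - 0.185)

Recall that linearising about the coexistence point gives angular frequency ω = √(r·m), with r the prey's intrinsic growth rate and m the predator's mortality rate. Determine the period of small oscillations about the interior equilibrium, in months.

Here r = 0.987 and m = 0.185, so r·m = 0.183.
ω = √0.183 = 0.427 per month, hence T = 2π/ω ≈ 14.7 months.

T ≈ 14.7 months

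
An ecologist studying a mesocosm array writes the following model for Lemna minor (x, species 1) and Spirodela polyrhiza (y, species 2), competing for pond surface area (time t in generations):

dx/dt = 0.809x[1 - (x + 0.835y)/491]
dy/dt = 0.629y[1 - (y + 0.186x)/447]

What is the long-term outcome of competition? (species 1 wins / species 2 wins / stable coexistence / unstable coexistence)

Compare the nullcline intercepts: K1/α12 = 491/0.835 = 588 > K2 = 447; K2/α21 = 447/0.186 = 2400 > K1 = 491.
Since both inequalities hold, each species can invade when rare, so the interior equilibrium is stable.

stable coexistence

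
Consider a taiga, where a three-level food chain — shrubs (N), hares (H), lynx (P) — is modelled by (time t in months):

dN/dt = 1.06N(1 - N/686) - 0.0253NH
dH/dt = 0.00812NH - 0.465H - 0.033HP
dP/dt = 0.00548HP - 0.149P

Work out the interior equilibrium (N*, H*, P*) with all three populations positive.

N* ≈ 241, H* ≈ 27.2, P* ≈ 45.2

From dP/dt = 0: 0.00548H* = 0.149, so H* = 27.2.
From dN/dt = 0: 1.06(1 - N*/686) = 0.0253·27.2, giving N* = 686·(1 - 0.649) = 241.
From dH/dt = 0: 0.00812·241 - 0.465 = 0.033P*, so P* = 1.49/0.033 = 45.2.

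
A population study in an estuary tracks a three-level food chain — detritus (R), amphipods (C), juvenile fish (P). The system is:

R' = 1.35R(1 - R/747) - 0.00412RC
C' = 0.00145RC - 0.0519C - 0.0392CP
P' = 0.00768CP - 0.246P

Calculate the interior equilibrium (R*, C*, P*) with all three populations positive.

R* ≈ 674, C* ≈ 32, P* ≈ 23.6

From dP/dt = 0: 0.00768C* = 0.246, so C* = 32.
From dR/dt = 0: 1.35(1 - R*/747) = 0.00412·32, giving R* = 747·(1 - 0.0978) = 674.
From dC/dt = 0: 0.00145·674 - 0.0519 = 0.0392P*, so P* = 0.925/0.0392 = 23.6.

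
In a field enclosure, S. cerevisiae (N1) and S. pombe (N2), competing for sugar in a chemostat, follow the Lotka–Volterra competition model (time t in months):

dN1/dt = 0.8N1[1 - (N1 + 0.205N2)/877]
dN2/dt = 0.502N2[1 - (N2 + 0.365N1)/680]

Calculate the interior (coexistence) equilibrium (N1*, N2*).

Setting both brackets to zero gives the nullclines N1 + 0.205N2 = 877 and 0.365N1 + N2 = 680.
Substituting N2 = 680 - 0.365N1 into the first: N1(1 - 0.205·0.365) = 877 - 0.205·680.
So N1* = 738/0.925 = 797, and then N2* = 680 - 0.365·797 = 389.

N1* ≈ 797, N2* ≈ 389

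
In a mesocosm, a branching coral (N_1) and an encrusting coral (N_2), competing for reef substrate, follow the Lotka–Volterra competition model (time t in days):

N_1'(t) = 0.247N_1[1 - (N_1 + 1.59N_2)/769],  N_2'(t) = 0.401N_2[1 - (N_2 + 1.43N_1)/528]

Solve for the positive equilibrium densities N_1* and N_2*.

Setting both brackets to zero gives the nullclines N_1 + 1.59N_2 = 769 and 1.43N_1 + N_2 = 528.
Substituting N_2 = 528 - 1.43N_1 into the first: N_1(1 - 1.59·1.43) = 769 - 1.59·528.
So N_1* = -70.5/-1.27 = 55.4, and then N_2* = 528 - 1.43·55.4 = 449.

N_1* ≈ 55.4, N_2* ≈ 449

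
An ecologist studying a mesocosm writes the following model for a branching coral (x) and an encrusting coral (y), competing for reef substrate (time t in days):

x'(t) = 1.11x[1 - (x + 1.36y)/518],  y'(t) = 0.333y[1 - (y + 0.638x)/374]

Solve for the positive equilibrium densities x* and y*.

Setting both brackets to zero gives the nullclines x + 1.36y = 518 and 0.638x + y = 374.
Substituting y = 374 - 0.638x into the first: x(1 - 1.36·0.638) = 518 - 1.36·374.
So x* = 9.36/0.132 = 70.7, and then y* = 374 - 0.638·70.7 = 329.

x* ≈ 70.7, y* ≈ 329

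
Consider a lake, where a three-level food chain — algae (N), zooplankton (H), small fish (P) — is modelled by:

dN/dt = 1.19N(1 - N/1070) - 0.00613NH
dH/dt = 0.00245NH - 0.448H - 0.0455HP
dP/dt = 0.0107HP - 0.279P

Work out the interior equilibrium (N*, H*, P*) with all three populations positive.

N* ≈ 926, H* ≈ 26.1, P* ≈ 40

From dP/dt = 0: 0.0107H* = 0.279, so H* = 26.1.
From dN/dt = 0: 1.19(1 - N*/1070) = 0.00613·26.1, giving N* = 1070·(1 - 0.134) = 926.
From dH/dt = 0: 0.00245·926 - 0.448 = 0.0455P*, so P* = 1.82/0.0455 = 40.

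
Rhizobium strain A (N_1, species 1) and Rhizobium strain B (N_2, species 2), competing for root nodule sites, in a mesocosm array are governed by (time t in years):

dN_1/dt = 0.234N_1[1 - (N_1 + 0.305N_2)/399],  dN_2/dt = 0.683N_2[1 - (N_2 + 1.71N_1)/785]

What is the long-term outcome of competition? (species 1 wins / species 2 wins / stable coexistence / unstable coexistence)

stable coexistence

Compare the nullcline intercepts: K1/α12 = 399/0.305 = 1310 > K2 = 785; K2/α21 = 785/1.71 = 459 > K1 = 399.
Since both inequalities hold, each species can invade when rare, so the interior equilibrium is stable.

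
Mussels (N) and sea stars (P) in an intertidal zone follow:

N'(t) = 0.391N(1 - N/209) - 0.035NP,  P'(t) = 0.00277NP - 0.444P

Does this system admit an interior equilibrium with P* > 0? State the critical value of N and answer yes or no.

Threshold N = 160; K > 160, so yes, the predator persists.

The predator equation gives dP/dt > 0 only when N > 0.444/0.00277 = 160.
Without the predator, N → K = 209. Since 209 > 160, the predator can invade and persist.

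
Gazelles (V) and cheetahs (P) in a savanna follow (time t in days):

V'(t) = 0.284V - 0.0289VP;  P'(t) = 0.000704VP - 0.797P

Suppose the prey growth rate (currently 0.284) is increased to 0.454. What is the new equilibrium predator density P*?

At the interior fixed point, setting dV/dt = 0 with V > 0 fixes P* = (prey growth rate)/(VP coefficient) — independent of the other coefficients.
With the change, P* = 0.454/0.0289 = 15.7; it rises from 9.83.

P* ≈ 15.7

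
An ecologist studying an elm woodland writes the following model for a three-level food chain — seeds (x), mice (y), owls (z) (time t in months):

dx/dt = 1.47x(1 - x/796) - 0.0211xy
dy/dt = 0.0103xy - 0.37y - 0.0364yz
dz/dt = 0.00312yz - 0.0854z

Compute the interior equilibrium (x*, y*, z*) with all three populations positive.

x* ≈ 483, y* ≈ 27.4, z* ≈ 127

From dz/dt = 0: 0.00312y* = 0.0854, so y* = 27.4.
From dx/dt = 0: 1.47(1 - x*/796) = 0.0211·27.4, giving x* = 796·(1 - 0.393) = 483.
From dy/dt = 0: 0.0103·483 - 0.37 = 0.0364z*, so z* = 4.61/0.0364 = 127.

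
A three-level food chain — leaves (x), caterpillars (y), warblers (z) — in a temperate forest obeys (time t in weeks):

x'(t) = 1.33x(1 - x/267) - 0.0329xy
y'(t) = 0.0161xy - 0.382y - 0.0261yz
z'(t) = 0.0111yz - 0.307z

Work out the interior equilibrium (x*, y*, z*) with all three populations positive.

From dz/dt = 0: 0.0111y* = 0.307, so y* = 27.7.
From dx/dt = 0: 1.33(1 - x*/267) = 0.0329·27.7, giving x* = 267·(1 - 0.684) = 84.3.
From dy/dt = 0: 0.0161·84.3 - 0.382 = 0.0261z*, so z* = 0.976/0.0261 = 37.4.

x* ≈ 84.3, y* ≈ 27.7, z* ≈ 37.4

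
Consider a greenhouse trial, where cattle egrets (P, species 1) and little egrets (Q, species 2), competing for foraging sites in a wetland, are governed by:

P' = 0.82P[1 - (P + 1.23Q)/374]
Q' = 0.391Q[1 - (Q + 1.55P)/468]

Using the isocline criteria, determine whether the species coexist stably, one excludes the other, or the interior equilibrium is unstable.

Compare the nullcline intercepts: K1/α12 = 374/1.23 = 304 < K2 = 468; K2/α21 = 468/1.55 = 302 < K1 = 374.
Since both are reversed, neither can invade when rare; the interior point is a saddle.

unstable coexistence (outcome depends on initial conditions)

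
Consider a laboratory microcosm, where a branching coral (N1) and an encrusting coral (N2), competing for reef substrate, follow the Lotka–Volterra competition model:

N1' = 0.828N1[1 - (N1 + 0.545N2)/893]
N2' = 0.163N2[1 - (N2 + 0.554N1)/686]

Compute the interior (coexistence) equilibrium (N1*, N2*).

N1* ≈ 744, N2* ≈ 274

Setting both brackets to zero gives the nullclines N1 + 0.545N2 = 893 and 0.554N1 + N2 = 686.
Substituting N2 = 686 - 0.554N1 into the first: N1(1 - 0.545·0.554) = 893 - 0.545·686.
So N1* = 519/0.698 = 744, and then N2* = 686 - 0.554·744 = 274.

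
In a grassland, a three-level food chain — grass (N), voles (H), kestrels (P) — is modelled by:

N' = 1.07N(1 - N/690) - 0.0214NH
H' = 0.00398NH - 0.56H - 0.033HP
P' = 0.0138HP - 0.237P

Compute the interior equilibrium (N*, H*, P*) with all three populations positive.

N* ≈ 453, H* ≈ 17.2, P* ≈ 37.7

From dP/dt = 0: 0.0138H* = 0.237, so H* = 17.2.
From dN/dt = 0: 1.07(1 - N*/690) = 0.0214·17.2, giving N* = 690·(1 - 0.343) = 453.
From dH/dt = 0: 0.00398·453 - 0.56 = 0.033P*, so P* = 1.24/0.033 = 37.7.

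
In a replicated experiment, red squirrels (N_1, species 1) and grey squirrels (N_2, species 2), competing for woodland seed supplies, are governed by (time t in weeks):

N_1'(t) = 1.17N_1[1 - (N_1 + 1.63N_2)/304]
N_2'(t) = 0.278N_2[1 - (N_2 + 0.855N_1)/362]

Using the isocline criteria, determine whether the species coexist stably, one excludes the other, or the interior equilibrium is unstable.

Compare the nullcline intercepts: K1/α12 = 304/1.63 = 187 < K2 = 362; K2/α21 = 362/0.855 = 423 > K1 = 304.
Since the inequalities point opposite ways, species 2 can invade but species 1 cannot.

species 2 excludes species 1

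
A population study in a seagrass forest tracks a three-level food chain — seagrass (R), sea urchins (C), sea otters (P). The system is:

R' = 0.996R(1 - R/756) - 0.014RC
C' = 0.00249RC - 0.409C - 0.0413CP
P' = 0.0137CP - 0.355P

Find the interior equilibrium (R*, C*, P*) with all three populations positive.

From dP/dt = 0: 0.0137C* = 0.355, so C* = 25.9.
From dR/dt = 0: 0.996(1 - R*/756) = 0.014·25.9, giving R* = 756·(1 - 0.364) = 481.
From dC/dt = 0: 0.00249·481 - 0.409 = 0.0413P*, so P* = 0.788/0.0413 = 19.1.

R* ≈ 481, C* ≈ 25.9, P* ≈ 19.1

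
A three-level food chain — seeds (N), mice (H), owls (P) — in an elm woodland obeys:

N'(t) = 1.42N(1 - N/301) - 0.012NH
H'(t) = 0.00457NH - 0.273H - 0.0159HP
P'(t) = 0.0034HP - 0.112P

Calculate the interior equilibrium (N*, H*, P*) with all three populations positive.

From dP/dt = 0: 0.0034H* = 0.112, so H* = 32.9.
From dN/dt = 0: 1.42(1 - N*/301) = 0.012·32.9, giving N* = 301·(1 - 0.278) = 217.
From dH/dt = 0: 0.00457·217 - 0.273 = 0.0159P*, so P* = 0.72/0.0159 = 45.3.

N* ≈ 217, H* ≈ 32.9, P* ≈ 45.3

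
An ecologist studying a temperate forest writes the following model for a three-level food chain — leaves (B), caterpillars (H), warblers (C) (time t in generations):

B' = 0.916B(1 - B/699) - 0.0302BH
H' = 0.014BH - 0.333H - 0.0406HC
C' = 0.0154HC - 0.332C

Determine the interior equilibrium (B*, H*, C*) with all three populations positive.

From dC/dt = 0: 0.0154H* = 0.332, so H* = 21.6.
From dB/dt = 0: 0.916(1 - B*/699) = 0.0302·21.6, giving B* = 699·(1 - 0.711) = 202.
From dH/dt = 0: 0.014·202 - 0.333 = 0.0406C*, so C* = 2.5/0.0406 = 61.5.

B* ≈ 202, H* ≈ 21.6, C* ≈ 61.5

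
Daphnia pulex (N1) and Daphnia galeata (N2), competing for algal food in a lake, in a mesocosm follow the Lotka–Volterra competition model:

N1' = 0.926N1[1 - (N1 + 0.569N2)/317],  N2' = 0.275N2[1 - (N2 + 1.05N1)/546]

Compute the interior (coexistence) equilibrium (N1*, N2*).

N1* ≈ 15.7, N2* ≈ 529

Setting both brackets to zero gives the nullclines N1 + 0.569N2 = 317 and 1.05N1 + N2 = 546.
Substituting N2 = 546 - 1.05N1 into the first: N1(1 - 0.569·1.05) = 317 - 0.569·546.
So N1* = 6.33/0.403 = 15.7, and then N2* = 546 - 1.05·15.7 = 529.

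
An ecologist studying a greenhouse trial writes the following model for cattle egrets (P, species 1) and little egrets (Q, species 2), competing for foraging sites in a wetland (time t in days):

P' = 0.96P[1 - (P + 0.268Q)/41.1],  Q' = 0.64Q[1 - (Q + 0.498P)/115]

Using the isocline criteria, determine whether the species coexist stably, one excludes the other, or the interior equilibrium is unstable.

stable coexistence

Compare the nullcline intercepts: K1/α12 = 41.1/0.268 = 153 > K2 = 115; K2/α21 = 115/0.498 = 231 > K1 = 41.1.
Since both inequalities hold, each species can invade when rare, so the interior equilibrium is stable.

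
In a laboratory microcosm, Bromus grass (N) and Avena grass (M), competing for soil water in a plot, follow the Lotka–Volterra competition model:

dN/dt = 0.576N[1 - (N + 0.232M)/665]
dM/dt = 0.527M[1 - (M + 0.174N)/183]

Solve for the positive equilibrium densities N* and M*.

N* ≈ 649, M* ≈ 70.1

Setting both brackets to zero gives the nullclines N + 0.232M = 665 and 0.174N + M = 183.
Substituting M = 183 - 0.174N into the first: N(1 - 0.232·0.174) = 665 - 0.232·183.
So N* = 623/0.96 = 649, and then M* = 183 - 0.174·649 = 70.1.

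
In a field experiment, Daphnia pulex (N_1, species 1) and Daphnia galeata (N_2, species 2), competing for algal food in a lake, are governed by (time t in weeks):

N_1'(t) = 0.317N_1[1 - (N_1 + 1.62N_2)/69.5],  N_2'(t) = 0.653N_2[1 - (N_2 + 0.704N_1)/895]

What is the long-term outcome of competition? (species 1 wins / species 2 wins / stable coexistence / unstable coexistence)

Compare the nullcline intercepts: K1/α12 = 69.5/1.62 = 42.9 < K2 = 895; K2/α21 = 895/0.704 = 1270 > K1 = 69.5.
Since the inequalities point opposite ways, species 2 can invade but species 1 cannot.

species 2 excludes species 1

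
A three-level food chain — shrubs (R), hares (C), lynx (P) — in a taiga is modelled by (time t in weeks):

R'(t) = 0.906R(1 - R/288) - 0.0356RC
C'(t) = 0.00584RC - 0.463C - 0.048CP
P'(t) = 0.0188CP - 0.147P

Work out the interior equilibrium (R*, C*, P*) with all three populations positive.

From dP/dt = 0: 0.0188C* = 0.147, so C* = 7.82.
From dR/dt = 0: 0.906(1 - R*/288) = 0.0356·7.82, giving R* = 288·(1 - 0.307) = 200.
From dC/dt = 0: 0.00584·200 - 0.463 = 0.048P*, so P* = 0.702/0.048 = 14.6.

R* ≈ 200, C* ≈ 7.82, P* ≈ 14.6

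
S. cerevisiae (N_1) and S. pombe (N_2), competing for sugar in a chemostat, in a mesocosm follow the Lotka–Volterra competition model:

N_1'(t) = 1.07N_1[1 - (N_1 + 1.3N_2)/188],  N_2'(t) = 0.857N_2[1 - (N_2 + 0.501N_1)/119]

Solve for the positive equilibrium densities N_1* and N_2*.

N_1* ≈ 95.5, N_2* ≈ 71.2

Setting both brackets to zero gives the nullclines N_1 + 1.3N_2 = 188 and 0.501N_1 + N_2 = 119.
Substituting N_2 = 119 - 0.501N_1 into the first: N_1(1 - 1.3·0.501) = 188 - 1.3·119.
So N_1* = 33.3/0.349 = 95.5, and then N_2* = 119 - 0.501·95.5 = 71.2.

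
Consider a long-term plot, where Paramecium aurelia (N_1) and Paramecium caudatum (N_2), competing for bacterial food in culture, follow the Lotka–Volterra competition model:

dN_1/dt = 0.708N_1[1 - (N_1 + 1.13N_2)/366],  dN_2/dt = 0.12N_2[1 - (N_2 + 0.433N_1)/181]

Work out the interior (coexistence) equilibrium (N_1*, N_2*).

Setting both brackets to zero gives the nullclines N_1 + 1.13N_2 = 366 and 0.433N_1 + N_2 = 181.
Substituting N_2 = 181 - 0.433N_1 into the first: N_1(1 - 1.13·0.433) = 366 - 1.13·181.
So N_1* = 161/0.511 = 316, and then N_2* = 181 - 0.433·316 = 44.1.

N_1* ≈ 316, N_2* ≈ 44.1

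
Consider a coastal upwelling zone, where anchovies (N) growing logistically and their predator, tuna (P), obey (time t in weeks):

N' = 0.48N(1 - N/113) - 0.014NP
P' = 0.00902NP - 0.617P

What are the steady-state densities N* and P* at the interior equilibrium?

N* ≈ 68.4, P* ≈ 13.5

From dP/dt = 0 with P > 0: 0.00902N* = 0.617, so N* = 68.4.
Substitute into dN/dt = 0: 0.48(1 - 68.4/113) = 0.014P*.
The bracket is 0.395, giving P* = 0.189/0.014 = 13.5.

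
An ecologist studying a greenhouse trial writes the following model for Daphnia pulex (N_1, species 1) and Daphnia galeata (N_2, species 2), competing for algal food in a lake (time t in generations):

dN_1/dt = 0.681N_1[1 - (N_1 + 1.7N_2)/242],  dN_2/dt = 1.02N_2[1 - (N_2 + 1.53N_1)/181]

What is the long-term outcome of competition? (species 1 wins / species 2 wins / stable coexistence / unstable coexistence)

unstable coexistence (outcome depends on initial conditions)

Compare the nullcline intercepts: K1/α12 = 242/1.7 = 142 < K2 = 181; K2/α21 = 181/1.53 = 118 < K1 = 242.
Since both are reversed, neither can invade when rare; the interior point is a saddle.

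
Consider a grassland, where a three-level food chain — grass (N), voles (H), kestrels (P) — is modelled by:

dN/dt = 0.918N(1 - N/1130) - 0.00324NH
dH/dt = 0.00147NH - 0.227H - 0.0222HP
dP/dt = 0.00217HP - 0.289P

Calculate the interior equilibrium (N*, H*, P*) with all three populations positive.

From dP/dt = 0: 0.00217H* = 0.289, so H* = 133.
From dN/dt = 0: 0.918(1 - N*/1130) = 0.00324·133, giving N* = 1130·(1 - 0.47) = 599.
From dH/dt = 0: 0.00147·599 - 0.227 = 0.0222P*, so P* = 0.653/0.0222 = 29.4.

N* ≈ 599, H* ≈ 133, P* ≈ 29.4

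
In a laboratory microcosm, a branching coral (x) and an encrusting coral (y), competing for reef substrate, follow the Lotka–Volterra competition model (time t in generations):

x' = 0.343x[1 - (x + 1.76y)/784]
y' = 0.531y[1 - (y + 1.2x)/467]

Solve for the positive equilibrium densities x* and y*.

Setting both brackets to zero gives the nullclines x + 1.76y = 784 and 1.2x + y = 467.
Substituting y = 467 - 1.2x into the first: x(1 - 1.76·1.2) = 784 - 1.76·467.
So x* = -37.9/-1.11 = 34.1, and then y* = 467 - 1.2·34.1 = 426.

x* ≈ 34.1, y* ≈ 426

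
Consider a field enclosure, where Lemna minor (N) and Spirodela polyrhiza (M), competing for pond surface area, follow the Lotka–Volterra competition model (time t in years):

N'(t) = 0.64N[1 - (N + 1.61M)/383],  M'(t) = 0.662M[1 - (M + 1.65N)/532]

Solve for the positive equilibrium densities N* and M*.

N* ≈ 286, M* ≈ 60.3

Setting both brackets to zero gives the nullclines N + 1.61M = 383 and 1.65N + M = 532.
Substituting M = 532 - 1.65N into the first: N(1 - 1.61·1.65) = 383 - 1.61·532.
So N* = -474/-1.66 = 286, and then M* = 532 - 1.65·286 = 60.3.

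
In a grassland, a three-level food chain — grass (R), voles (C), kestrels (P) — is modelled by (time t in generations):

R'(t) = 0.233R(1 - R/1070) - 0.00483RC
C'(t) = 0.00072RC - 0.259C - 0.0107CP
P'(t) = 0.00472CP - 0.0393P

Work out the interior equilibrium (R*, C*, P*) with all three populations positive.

R* ≈ 885, C* ≈ 8.33, P* ≈ 35.4

From dP/dt = 0: 0.00472C* = 0.0393, so C* = 8.33.
From dR/dt = 0: 0.233(1 - R*/1070) = 0.00483·8.33, giving R* = 1070·(1 - 0.173) = 885.
From dC/dt = 0: 0.00072·885 - 0.259 = 0.0107P*, so P* = 0.378/0.0107 = 35.4.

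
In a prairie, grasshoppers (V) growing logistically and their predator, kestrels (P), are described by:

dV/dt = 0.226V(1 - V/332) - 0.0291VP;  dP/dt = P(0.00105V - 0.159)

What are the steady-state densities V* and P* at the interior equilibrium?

From dP/dt = 0 with P > 0: 0.00105V* = 0.159, so V* = 151.
Substitute into dV/dt = 0: 0.226(1 - 151/332) = 0.0291P*.
The bracket is 0.544, giving P* = 0.123/0.0291 = 4.22.

V* ≈ 151, P* ≈ 4.22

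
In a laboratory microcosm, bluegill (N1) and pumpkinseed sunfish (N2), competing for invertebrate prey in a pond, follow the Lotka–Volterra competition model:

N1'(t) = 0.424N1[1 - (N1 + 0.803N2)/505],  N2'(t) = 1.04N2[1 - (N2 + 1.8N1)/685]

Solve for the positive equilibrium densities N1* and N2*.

Setting both brackets to zero gives the nullclines N1 + 0.803N2 = 505 and 1.8N1 + N2 = 685.
Substituting N2 = 685 - 1.8N1 into the first: N1(1 - 0.803·1.8) = 505 - 0.803·685.
So N1* = -45.1/-0.445 = 101, and then N2* = 685 - 1.8·101 = 503.

N1* ≈ 101, N2* ≈ 503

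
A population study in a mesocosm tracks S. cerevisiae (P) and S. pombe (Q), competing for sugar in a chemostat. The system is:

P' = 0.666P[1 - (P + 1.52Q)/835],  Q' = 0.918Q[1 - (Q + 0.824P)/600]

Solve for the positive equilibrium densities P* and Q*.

P* ≈ 305, Q* ≈ 349

Setting both brackets to zero gives the nullclines P + 1.52Q = 835 and 0.824P + Q = 600.
Substituting Q = 600 - 0.824P into the first: P(1 - 1.52·0.824) = 835 - 1.52·600.
So P* = -77/-0.252 = 305, and then Q* = 600 - 0.824·305 = 349.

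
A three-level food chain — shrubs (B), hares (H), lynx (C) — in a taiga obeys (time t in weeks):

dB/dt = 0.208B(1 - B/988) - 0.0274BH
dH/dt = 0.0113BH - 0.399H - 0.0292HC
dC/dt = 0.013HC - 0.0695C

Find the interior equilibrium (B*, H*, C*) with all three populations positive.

B* ≈ 292, H* ≈ 5.35, C* ≈ 99.4

From dC/dt = 0: 0.013H* = 0.0695, so H* = 5.35.
From dB/dt = 0: 0.208(1 - B*/988) = 0.0274·5.35, giving B* = 988·(1 - 0.704) = 292.
From dH/dt = 0: 0.0113·292 - 0.399 = 0.0292C*, so C* = 2.9/0.0292 = 99.4.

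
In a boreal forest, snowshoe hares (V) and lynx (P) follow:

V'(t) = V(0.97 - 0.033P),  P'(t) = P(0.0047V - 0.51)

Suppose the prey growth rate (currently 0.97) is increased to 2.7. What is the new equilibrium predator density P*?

At the interior fixed point, setting dV/dt = 0 with V > 0 fixes P* = (prey growth rate)/(VP coefficient) — independent of the other coefficients.
With the change, P* = 2.7/0.033 = 81.8; it rises from 29.4.

P* ≈ 81.8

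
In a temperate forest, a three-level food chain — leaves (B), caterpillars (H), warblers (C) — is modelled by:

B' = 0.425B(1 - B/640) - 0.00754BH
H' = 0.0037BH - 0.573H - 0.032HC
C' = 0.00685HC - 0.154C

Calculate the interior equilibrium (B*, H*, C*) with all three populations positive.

From dC/dt = 0: 0.00685H* = 0.154, so H* = 22.5.
From dB/dt = 0: 0.425(1 - B*/640) = 0.00754·22.5, giving B* = 640·(1 - 0.399) = 385.
From dH/dt = 0: 0.0037·385 - 0.573 = 0.032C*, so C* = 0.851/0.032 = 26.6.

B* ≈ 385, H* ≈ 22.5, C* ≈ 26.6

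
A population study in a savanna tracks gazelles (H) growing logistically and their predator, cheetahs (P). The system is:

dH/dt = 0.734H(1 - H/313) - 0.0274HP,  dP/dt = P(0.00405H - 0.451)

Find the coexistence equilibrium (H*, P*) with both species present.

From dP/dt = 0 with P > 0: 0.00405H* = 0.451, so H* = 111.
Substitute into dH/dt = 0: 0.734(1 - 111/313) = 0.0274P*.
The bracket is 0.644, giving P* = 0.473/0.0274 = 17.3.

H* ≈ 111, P* ≈ 17.3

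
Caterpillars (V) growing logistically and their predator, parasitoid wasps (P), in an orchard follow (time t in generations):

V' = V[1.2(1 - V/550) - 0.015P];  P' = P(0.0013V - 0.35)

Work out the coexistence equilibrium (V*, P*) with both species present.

From dP/dt = 0 with P > 0: 0.0013V* = 0.35, so V* = 269.
Substitute into dV/dt = 0: 1.2(1 - 269/550) = 0.015P*.
The bracket is 0.51, giving P* = 0.613/0.015 = 40.8.

V* ≈ 269, P* ≈ 40.8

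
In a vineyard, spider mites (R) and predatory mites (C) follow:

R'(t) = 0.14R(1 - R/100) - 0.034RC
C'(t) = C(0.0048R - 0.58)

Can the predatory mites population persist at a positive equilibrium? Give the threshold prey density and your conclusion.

The predator equation gives dC/dt > 0 only when R > 0.58/0.0048 = 121.
Without the predator, R → K = 100. Since 100 < 121, the predator cannot invade.

Threshold R = 121; K < 121, so no, the predator goes extinct.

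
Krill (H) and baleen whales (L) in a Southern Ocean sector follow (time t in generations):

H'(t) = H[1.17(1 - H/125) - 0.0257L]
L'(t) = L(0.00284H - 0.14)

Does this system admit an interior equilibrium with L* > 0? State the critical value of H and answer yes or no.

Threshold H = 49.3; K > 49.3, so yes, the predator persists.

The predator equation gives dL/dt > 0 only when H > 0.14/0.00284 = 49.3.
Without the predator, H → K = 125. Since 125 > 49.3, the predator can invade and persist.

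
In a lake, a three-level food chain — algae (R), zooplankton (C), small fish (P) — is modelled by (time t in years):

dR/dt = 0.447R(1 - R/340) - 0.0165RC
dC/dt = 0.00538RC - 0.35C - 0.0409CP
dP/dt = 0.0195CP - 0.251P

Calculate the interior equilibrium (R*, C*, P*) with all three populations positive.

From dP/dt = 0: 0.0195C* = 0.251, so C* = 12.9.
From dR/dt = 0: 0.447(1 - R*/340) = 0.0165·12.9, giving R* = 340·(1 - 0.475) = 178.
From dC/dt = 0: 0.00538·178 - 0.35 = 0.0409P*, so P* = 0.61/0.0409 = 14.9.

R* ≈ 178, C* ≈ 12.9, P* ≈ 14.9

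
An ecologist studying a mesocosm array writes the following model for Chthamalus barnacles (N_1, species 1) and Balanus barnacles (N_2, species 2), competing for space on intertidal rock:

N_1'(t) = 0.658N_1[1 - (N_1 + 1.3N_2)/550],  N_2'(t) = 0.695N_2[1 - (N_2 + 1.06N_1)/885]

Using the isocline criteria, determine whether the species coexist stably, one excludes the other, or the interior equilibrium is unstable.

species 2 excludes species 1

Compare the nullcline intercepts: K1/α12 = 550/1.3 = 423 < K2 = 885; K2/α21 = 885/1.06 = 835 > K1 = 550.
Since the inequalities point opposite ways, species 2 can invade but species 1 cannot.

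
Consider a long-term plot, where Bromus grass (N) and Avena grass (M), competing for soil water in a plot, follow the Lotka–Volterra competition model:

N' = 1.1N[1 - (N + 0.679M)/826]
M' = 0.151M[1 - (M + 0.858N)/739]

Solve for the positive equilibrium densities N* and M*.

Setting both brackets to zero gives the nullclines N + 0.679M = 826 and 0.858N + M = 739.
Substituting M = 739 - 0.858N into the first: N(1 - 0.679·0.858) = 826 - 0.679·739.
So N* = 324/0.417 = 777, and then M* = 739 - 0.858·777 = 72.6.

N* ≈ 777, M* ≈ 72.6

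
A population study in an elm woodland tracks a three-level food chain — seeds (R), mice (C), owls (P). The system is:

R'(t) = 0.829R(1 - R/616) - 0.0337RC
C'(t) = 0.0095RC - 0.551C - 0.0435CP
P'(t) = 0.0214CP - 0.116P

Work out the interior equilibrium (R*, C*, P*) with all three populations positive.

From dP/dt = 0: 0.0214C* = 0.116, so C* = 5.42.
From dR/dt = 0: 0.829(1 - R*/616) = 0.0337·5.42, giving R* = 616·(1 - 0.22) = 480.
From dC/dt = 0: 0.0095·480 - 0.551 = 0.0435P*, so P* = 4.01/0.0435 = 92.2.

R* ≈ 480, C* ≈ 5.42, P* ≈ 92.2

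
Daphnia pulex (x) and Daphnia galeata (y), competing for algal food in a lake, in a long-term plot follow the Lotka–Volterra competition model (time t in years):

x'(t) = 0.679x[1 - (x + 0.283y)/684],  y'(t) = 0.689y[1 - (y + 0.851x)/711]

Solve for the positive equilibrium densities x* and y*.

Setting both brackets to zero gives the nullclines x + 0.283y = 684 and 0.851x + y = 711.
Substituting y = 711 - 0.851x into the first: x(1 - 0.283·0.851) = 684 - 0.283·711.
So x* = 483/0.759 = 636, and then y* = 711 - 0.851·636 = 170.

x* ≈ 636, y* ≈ 170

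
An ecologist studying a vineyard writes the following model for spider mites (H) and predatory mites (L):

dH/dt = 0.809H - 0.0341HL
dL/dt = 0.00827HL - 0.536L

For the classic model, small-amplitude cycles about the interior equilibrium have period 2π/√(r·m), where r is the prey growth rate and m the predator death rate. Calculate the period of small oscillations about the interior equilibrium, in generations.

Here r = 0.809 and m = 0.536, so r·m = 0.434.
ω = √0.434 = 0.659 per generation, hence T = 2π/ω ≈ 9.54 generations.

T ≈ 9.54 generations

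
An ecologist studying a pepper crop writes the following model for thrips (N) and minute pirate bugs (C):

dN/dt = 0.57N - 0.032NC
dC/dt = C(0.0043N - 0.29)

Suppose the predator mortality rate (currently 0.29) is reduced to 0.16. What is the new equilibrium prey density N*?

At the interior fixed point, setting dC/dt = 0 with C > 0 fixes N* = (predator death rate)/(NC coefficient) — independent of the other coefficients.
With the change, N* = 0.16/0.0043 = 37.2; it falls from 67.4.

N* ≈ 37.2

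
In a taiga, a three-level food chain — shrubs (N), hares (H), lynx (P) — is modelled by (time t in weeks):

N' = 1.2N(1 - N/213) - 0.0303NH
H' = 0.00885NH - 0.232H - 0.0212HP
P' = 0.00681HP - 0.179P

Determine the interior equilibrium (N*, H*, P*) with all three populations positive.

N* ≈ 71.6, H* ≈ 26.3, P* ≈ 19

From dP/dt = 0: 0.00681H* = 0.179, so H* = 26.3.
From dN/dt = 0: 1.2(1 - N*/213) = 0.0303·26.3, giving N* = 213·(1 - 0.664) = 71.6.
From dH/dt = 0: 0.00885·71.6 - 0.232 = 0.0212P*, so P* = 0.402/0.0212 = 19.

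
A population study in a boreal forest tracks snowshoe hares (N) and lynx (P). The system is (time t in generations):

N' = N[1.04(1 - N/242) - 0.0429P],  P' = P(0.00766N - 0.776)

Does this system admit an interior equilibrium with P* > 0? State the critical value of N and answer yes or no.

Threshold N = 101; K > 101, so yes, the predator persists.

The predator equation gives dP/dt > 0 only when N > 0.776/0.00766 = 101.
Without the predator, N → K = 242. Since 242 > 101, the predator can invade and persist.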